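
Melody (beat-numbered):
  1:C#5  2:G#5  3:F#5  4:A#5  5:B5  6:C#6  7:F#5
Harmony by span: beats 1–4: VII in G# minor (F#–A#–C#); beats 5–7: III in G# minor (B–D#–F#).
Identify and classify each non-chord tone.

G#5 (beat 2) — appoggiatura; C#6 (beat 6) — escape tone.

The harmony at that moment is F# major triad (F#, A#, C#); G#5 is not a chord tone.
It is approached by leap up from C#5 and left by step down to F#5.
Leap in, step out — an appoggiatura.
The harmony at that moment is B major triad (B, D#, F#); C#6 is not a chord tone.
It is approached by step up from B5 and left by leap down to F#5.
Step in, leap out — an escape tone.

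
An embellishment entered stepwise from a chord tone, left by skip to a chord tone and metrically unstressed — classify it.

Approach: by step. Departure: by leap. Metric position: weak.
Step in, leap out, from a weak position — an escape tone (échappée). (It is the mirror image of the appoggiatura, which leaps in and steps out on a strong beat.)

Escape tone.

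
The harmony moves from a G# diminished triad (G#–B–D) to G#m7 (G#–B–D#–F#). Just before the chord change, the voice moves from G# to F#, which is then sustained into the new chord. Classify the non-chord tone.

F# is an anticipation.

The harmony at that moment is G# diminished triad (G#, B, D); F# is not a chord tone.
It is approached by step down from G# and then sustained as the same pitch into the next harmony.
Arriving early and becoming a chord tone when the harmony changes — an anticipation.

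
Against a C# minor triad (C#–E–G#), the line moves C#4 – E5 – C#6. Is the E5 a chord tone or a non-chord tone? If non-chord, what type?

C# minor triad contains C#, E, G#; E is the third, so it is a chord tone.

Chord tone (the third of C# minor triad).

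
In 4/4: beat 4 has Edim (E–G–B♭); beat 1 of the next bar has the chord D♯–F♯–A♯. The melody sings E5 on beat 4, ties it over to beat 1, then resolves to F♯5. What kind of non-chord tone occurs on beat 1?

The harmony at that moment is D♯ minor triad (D♯, F♯, A♯); E5 is not a chord tone.
It is held over (the same pitch as the preceding E5) and left by step up to F♯5.
Held over from the previous chord and resolving up by step — a retardation.

Retardation.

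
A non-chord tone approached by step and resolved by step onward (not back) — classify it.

Approach: by step. Departure: by step, continuing in the same direction.
Stepwise on both sides with no change of direction means the note fills in the space between two different chord tones — a passing tone. (Had it turned back to its starting note it would be a neighbor tone instead.)

Passing tone.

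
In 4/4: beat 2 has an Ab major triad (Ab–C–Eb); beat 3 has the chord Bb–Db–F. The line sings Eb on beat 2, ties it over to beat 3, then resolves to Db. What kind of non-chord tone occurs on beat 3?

Suspension.

The harmony at that moment is Bb minor triad (Bb, Db, F); Eb is not a chord tone.
It is held over (the same pitch as the preceding Eb) and left by step down to Db.
Held over from the previous chord and resolving down by step — a suspension.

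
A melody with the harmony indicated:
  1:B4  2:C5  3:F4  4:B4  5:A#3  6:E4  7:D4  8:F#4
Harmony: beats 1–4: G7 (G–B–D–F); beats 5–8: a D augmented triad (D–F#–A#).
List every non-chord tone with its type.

C5 (beat 2) — escape tone; E4 (beat 6) — appoggiatura.

The harmony at that moment is G dominant seventh chord (G, B, D, F); C5 is not a chord tone.
It is approached by step up from B4 and left by leap down to F4.
Step in, leap out — an escape tone.
The harmony at that moment is D augmented triad (D, F#, A#); E4 is not a chord tone.
It is approached by leap up from A#3 and left by step down to D4.
Leap in, step out — an appoggiatura.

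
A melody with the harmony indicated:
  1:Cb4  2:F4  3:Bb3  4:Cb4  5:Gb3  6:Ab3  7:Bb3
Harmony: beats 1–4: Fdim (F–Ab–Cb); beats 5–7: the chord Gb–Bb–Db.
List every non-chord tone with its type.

Bb3 (beat 3) — appoggiatura; Ab3 (beat 6) — passing tone.

The harmony at that moment is F diminished triad (F, Ab, Cb); Bb3 is not a chord tone.
It is approached by leap down from F4 and left by step up to Cb4.
Leap in, step out — an appoggiatura.
The harmony at that moment is Gb major triad (Gb, Bb, Db); Ab3 is not a chord tone.
It is approached by step up from Gb3 and left by step up to Bb3.
Step in, step out in the same direction — a passing tone.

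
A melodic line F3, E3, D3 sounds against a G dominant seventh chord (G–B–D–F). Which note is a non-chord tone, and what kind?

The harmony at that moment is G dominant seventh chord (G, B, D, F); E3 is not a chord tone.
It is approached by step down from F3 and left by step down to D3.
Step in, step out in the same direction — a passing tone.

E3 is a passing tone.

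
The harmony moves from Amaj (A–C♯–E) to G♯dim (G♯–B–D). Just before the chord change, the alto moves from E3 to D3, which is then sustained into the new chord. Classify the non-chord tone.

D3 is an anticipation.

The harmony at that moment is A major triad (A, C♯, E); D3 is not a chord tone.
It is approached by step down from E3 and then sustained as the same pitch into the next harmony.
Arriving early and becoming a chord tone when the harmony changes — an anticipation.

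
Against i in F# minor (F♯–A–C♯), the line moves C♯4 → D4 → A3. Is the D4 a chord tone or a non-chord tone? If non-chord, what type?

The harmony at that moment is F♯ minor triad (F♯, A, C♯); D4 is not a chord tone.
It is approached by step up from C♯4 and left by leap down to A3.
Step in, leap out — an escape tone.

Non-chord tone — an escape tone.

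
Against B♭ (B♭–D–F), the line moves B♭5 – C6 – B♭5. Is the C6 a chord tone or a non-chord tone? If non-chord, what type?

The harmony at that moment is B♭ major triad (B♭, D, F); C6 is not a chord tone.
It is approached by step up from B♭5 and left by step down to B♭5.
Step away and step back to the same note — a neighbor tone (upper neighbor).

Non-chord tone — a neighbor tone.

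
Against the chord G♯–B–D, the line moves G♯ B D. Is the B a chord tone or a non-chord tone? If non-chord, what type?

G# diminished triad contains G♯, B, D; B is the third, so it is a chord tone.

Chord tone (the third of G# diminished triad).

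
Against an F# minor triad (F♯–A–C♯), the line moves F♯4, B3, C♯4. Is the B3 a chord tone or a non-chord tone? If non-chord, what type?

The harmony at that moment is F♯ minor triad (F♯, A, C♯); B3 is not a chord tone.
It is approached by leap down from F♯4 and left by step up to C♯4.
Leap in, step out — an appoggiatura.

Non-chord tone — an appoggiatura.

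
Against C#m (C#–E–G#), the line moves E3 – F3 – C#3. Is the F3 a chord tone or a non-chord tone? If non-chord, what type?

The harmony at that moment is C# minor triad (C#, E, G#); F3 is not a chord tone.
It is approached by step up from E3 and left by leap down to C#3.
Step in, leap out — an escape tone.

Non-chord tone — an escape tone.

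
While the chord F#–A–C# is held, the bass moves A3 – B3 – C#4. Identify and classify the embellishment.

The harmony at that moment is F# minor triad (F#, A, C#); B3 is not a chord tone.
It is approached by step up from A3 and left by step up to C#4.
Step in, step out in the same direction — a passing tone.

B3 is a passing tone.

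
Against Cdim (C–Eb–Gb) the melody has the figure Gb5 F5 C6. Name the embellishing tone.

F5 is an escape tone.

The harmony at that moment is C diminished triad (C, Eb, Gb); F5 is not a chord tone.
It is approached by step down from Gb5 and left by leap up to C6.
Step in, leap out — an escape tone.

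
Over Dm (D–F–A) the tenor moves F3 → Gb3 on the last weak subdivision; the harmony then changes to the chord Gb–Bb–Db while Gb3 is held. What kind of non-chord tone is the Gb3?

Gb3 is an anticipation.

The harmony at that moment is D minor triad (D, F, A); Gb3 is not a chord tone.
It is approached by step up from F3 and then sustained as the same pitch into the next harmony.
Arriving early and becoming a chord tone when the harmony changes — an anticipation.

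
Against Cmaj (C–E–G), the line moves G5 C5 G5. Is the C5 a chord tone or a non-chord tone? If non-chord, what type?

Chord tone (the root of C major triad).

C major triad contains C, E, G; C is the root, so it is a chord tone.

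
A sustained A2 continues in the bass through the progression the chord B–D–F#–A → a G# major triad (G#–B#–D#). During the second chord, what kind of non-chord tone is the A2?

Pedal tone (pedal point).

The harmony at that moment is G# major triad (G#, B#, D#); A2 is not a chord tone.
It is held over (the same pitch as the preceding A2) and then sustained as the same pitch into the next harmony.
Sustained through a change of harmony — a pedal tone.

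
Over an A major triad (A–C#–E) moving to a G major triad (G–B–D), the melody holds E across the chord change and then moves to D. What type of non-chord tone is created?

E is a suspension.

The harmony at that moment is G major triad (G, B, D); E is not a chord tone.
It is held over (the same pitch as the preceding E) and left by step down to D.
Held over from the previous chord and resolving down by step — a suspension.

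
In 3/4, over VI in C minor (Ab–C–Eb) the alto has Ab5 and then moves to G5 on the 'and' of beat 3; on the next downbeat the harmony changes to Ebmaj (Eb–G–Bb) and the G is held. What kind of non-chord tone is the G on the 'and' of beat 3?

Anticipation.

The harmony at that moment is Ab major triad (Ab, C, Eb); G5 is not a chord tone.
It is approached by step down from Ab5 and then sustained as the same pitch into the next harmony.
Arriving early and becoming a chord tone when the harmony changes — an anticipation.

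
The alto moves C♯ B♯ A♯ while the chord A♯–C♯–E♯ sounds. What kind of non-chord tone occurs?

The harmony at that moment is A♯ minor triad (A♯, C♯, E♯); B♯ is not a chord tone.
It is approached by step down from C♯ and left by step down to A♯.
Step in, step out in the same direction — a passing tone.

B♯ is a passing tone.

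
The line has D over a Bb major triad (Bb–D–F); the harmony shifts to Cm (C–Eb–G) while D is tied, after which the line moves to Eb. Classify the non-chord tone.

D is a retardation.

The harmony at that moment is C minor triad (C, Eb, G); D is not a chord tone.
It is held over (the same pitch as the preceding D) and left by step up to Eb.
Held over from the previous chord and resolving up by step — a retardation.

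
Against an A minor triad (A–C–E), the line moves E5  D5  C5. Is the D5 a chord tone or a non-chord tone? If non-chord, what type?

Non-chord tone — a passing tone.

The harmony at that moment is A minor triad (A, C, E); D5 is not a chord tone.
It is approached by step down from E5 and left by step down to C5.
Step in, step out in the same direction — a passing tone.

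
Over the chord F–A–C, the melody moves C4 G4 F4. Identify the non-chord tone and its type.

The harmony at that moment is F major triad (F, A, C); G4 is not a chord tone.
It is approached by leap up from C4 and left by step down to F4.
Leap in, step out — an appoggiatura.

G4 is an appoggiatura.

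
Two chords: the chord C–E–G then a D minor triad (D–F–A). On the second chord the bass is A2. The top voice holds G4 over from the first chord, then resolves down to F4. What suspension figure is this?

7–6 suspension.

At the second chord the bass is A2. The suspended G4 lies a seventh above the bass; after resolving down by step to F4, the interval above the bass becomes a sixth.
Suspension figures are named by those two intervals: 7–6.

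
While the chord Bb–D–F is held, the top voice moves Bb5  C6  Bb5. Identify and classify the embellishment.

The harmony at that moment is Bb major triad (Bb, D, F); C6 is not a chord tone.
It is approached by step up from Bb5 and left by step down to Bb5.
Step away and step back to the same note — a neighbor tone (upper neighbor).

C6 is a neighbor tone.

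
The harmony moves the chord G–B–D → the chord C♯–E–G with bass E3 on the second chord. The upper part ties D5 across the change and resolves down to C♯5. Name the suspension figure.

7–6 suspension.

At the second chord the bass is E3. The suspended D5 lies a seventh above the bass; after resolving down by step to C♯5, the interval above the bass becomes a sixth.
Suspension figures are named by those two intervals: 7–6.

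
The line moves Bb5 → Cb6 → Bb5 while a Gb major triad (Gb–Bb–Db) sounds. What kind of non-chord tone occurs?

The harmony at that moment is Gb major triad (Gb, Bb, Db); Cb6 is not a chord tone.
It is approached by step up from Bb5 and left by step down to Bb5.
Step away and step back to the same note — a neighbor tone (upper neighbor).

Cb6 is a neighbor tone.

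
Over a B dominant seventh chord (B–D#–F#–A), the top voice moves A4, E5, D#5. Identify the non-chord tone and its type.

The harmony at that moment is B dominant seventh chord (B, D#, F#, A); E5 is not a chord tone.
It is approached by leap up from A4 and left by step down to D#5.
Leap in, step out — an appoggiatura.

E5 is an appoggiatura.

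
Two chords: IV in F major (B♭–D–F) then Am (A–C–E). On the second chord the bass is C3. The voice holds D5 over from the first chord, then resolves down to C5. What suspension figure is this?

At the second chord the bass is C3. The suspended D5 lies a ninth above the bass; after resolving down by step to C5, the interval above the bass becomes an octave.
Suspension figures are named by those two intervals: 9–8.

9–8 suspension.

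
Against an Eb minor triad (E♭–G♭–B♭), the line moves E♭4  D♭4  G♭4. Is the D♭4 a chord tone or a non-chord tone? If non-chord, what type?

The harmony at that moment is E♭ minor triad (E♭, G♭, B♭); D♭4 is not a chord tone.
It is approached by step down from E♭4 and left by leap up to G♭4.
Step in, leap out — an escape tone.

Non-chord tone — an escape tone.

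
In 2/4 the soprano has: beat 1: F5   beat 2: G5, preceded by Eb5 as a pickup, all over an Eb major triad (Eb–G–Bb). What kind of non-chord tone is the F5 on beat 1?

Passing tone.

The harmony at that moment is Eb major triad (Eb, G, Bb); F5 is not a chord tone.
It is approached by step up from Eb5 and left by step up to G5.
Step in, step out in the same direction — a passing tone.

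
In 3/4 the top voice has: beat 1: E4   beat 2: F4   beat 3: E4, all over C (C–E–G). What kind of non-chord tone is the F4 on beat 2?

Upper neighbor tone.

The harmony at that moment is C major triad (C, E, G); F4 is not a chord tone.
It is approached by step up from E4 and left by step down to E4.
Step away and step back to the same note — a neighbor tone (upper neighbor).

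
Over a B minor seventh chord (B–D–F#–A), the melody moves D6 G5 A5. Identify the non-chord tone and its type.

G5 is an appoggiatura.

The harmony at that moment is B minor seventh chord (B, D, F#, A); G5 is not a chord tone.
It is approached by leap down from D6 and left by step up to A5.
Leap in, step out — an appoggiatura.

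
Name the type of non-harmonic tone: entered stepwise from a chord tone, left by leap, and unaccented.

Approach: by step. Departure: by leap. Metric position: weak.
Step in, leap out, from a weak position — an escape tone (échappée). (It is the mirror image of the appoggiatura, which leaps in and steps out on a strong beat.)

Escape tone.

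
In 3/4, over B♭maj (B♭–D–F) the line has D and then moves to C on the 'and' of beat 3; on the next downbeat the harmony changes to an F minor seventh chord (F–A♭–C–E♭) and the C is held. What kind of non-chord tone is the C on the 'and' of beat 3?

The harmony at that moment is B♭ major triad (B♭, D, F); C is not a chord tone.
It is approached by step down from D and then sustained as the same pitch into the next harmony.
Arriving early and becoming a chord tone when the harmony changes — an anticipation.

Anticipation.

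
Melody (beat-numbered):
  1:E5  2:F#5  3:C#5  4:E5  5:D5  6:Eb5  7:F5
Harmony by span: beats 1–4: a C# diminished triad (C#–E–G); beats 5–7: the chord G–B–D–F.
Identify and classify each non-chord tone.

The harmony at that moment is C# diminished triad (C#, E, G); F#5 is not a chord tone.
It is approached by step up from E5 and left by leap down to C#5.
Step in, leap out — an escape tone.
The harmony at that moment is G dominant seventh chord (G, B, D, F); Eb5 is not a chord tone.
It is approached by step up from D5 and left by step up to F5.
Step in, step out in the same direction — a passing tone.

F#5 (beat 2) — escape tone; Eb5 (beat 6) — passing tone.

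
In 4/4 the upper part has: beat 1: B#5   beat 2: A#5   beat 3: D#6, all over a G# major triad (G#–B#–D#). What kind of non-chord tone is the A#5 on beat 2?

The harmony at that moment is G# major triad (G#, B#, D#); A#5 is not a chord tone.
It is approached by step down from B#5 and left by leap up to D#6.
Step in, leap out, on a weak beat — an escape tone.

Escape tone.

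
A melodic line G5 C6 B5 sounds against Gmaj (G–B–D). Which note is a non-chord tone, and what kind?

The harmony at that moment is G major triad (G, B, D); C6 is not a chord tone.
It is approached by leap up from G5 and left by step down to B5.
Leap in, step out — an appoggiatura.

C6 is an appoggiatura.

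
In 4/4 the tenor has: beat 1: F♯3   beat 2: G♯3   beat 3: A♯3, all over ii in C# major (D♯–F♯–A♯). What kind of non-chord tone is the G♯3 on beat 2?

Passing tone.

The harmony at that moment is D♯ minor triad (D♯, F♯, A♯); G♯3 is not a chord tone.
It is approached by step up from F♯3 and left by step up to A♯3.
Step in, step out in the same direction — a passing tone.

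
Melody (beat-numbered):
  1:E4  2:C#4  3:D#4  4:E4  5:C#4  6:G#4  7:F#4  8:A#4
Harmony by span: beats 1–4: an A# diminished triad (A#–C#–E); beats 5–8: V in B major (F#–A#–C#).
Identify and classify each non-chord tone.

D#4 (beat 3) — passing tone; G#4 (beat 6) — appoggiatura.

The harmony at that moment is A# diminished triad (A#, C#, E); D#4 is not a chord tone.
It is approached by step up from C#4 and left by step up to E4.
Step in, step out in the same direction — a passing tone.
The harmony at that moment is F# major triad (F#, A#, C#); G#4 is not a chord tone.
It is approached by leap up from C#4 and left by step down to F#4.
Leap in, step out — an appoggiatura.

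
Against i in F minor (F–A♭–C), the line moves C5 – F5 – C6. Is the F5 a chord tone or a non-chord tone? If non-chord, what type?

F minor triad contains F, A♭, C; F is the root, so it is a chord tone.

Chord tone (the root of F minor triad).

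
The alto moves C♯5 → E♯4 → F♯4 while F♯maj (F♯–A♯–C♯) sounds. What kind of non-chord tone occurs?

The harmony at that moment is F♯ major triad (F♯, A♯, C♯); E♯4 is not a chord tone.
It is approached by leap down from C♯5 and left by step up to F♯4.
Leap in, step out — an appoggiatura.

E♯4 is an appoggiatura.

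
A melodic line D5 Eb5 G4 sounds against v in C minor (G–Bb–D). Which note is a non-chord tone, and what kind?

Eb5 is an escape tone.

The harmony at that moment is G minor triad (G, Bb, D); Eb5 is not a chord tone.
It is approached by step up from D5 and left by leap down to G4.
Step in, leap out — an escape tone.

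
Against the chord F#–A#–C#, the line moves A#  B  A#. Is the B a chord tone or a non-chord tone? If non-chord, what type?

The harmony at that moment is F# major triad (F#, A#, C#); B is not a chord tone.
It is approached by step up from A# and left by step down to A#.
Step away and step back to the same note — a neighbor tone (upper neighbor).

Non-chord tone — a neighbor tone.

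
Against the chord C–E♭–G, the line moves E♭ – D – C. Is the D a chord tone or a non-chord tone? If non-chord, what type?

Non-chord tone — a passing tone.

The harmony at that moment is C minor triad (C, E♭, G); D is not a chord tone.
It is approached by step down from E♭ and left by step down to C.
Step in, step out in the same direction — a passing tone.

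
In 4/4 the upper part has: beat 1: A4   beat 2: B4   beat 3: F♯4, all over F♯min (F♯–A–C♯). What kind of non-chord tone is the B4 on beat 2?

Escape tone.

The harmony at that moment is F♯ minor triad (F♯, A, C♯); B4 is not a chord tone.
It is approached by step up from A4 and left by leap down to F♯4.
Step in, leap out, on a weak beat — an escape tone.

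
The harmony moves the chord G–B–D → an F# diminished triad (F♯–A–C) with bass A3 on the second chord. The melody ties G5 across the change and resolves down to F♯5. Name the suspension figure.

At the second chord the bass is A3. The suspended G5 lies a seventh above the bass; after resolving down by step to F♯5, the interval above the bass becomes a sixth.
Suspension figures are named by those two intervals: 7–6.

7–6 suspension.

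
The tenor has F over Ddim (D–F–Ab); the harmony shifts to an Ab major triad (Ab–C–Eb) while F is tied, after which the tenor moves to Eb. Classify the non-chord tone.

The harmony at that moment is Ab major triad (Ab, C, Eb); F is not a chord tone.
It is held over (the same pitch as the preceding F) and left by step down to Eb.
Held over from the previous chord and resolving down by step — a suspension.

F is a suspension.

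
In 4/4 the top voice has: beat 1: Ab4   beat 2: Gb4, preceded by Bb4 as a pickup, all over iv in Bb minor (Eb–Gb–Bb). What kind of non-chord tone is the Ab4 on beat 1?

The harmony at that moment is Eb minor triad (Eb, Gb, Bb); Ab4 is not a chord tone.
It is approached by step down from Bb4 and left by step down to Gb4.
Step in, step out in the same direction — a passing tone.

Passing tone.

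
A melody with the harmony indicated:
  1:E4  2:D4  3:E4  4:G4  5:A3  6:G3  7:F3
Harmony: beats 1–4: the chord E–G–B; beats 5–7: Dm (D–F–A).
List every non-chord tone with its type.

D4 (beat 2) — neighbor tone; G3 (beat 6) — passing tone.

The harmony at that moment is E minor triad (E, G, B); D4 is not a chord tone.
It is approached by step down from E4 and left by step up to E4.
Step away and step back to the same note — a neighbor tone (lower neighbor).
The harmony at that moment is D minor triad (D, F, A); G3 is not a chord tone.
It is approached by step down from A3 and left by step down to F3.
Step in, step out in the same direction — a passing tone.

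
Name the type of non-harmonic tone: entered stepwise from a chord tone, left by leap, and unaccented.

Escape tone.

Approach: by step. Departure: by leap. Metric position: weak.
Step in, leap out, from a weak position — an escape tone (échappée). (It is the mirror image of the appoggiatura, which leaps in and steps out on a strong beat.)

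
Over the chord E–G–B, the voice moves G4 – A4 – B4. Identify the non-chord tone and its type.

A4 is a passing tone.

The harmony at that moment is E minor triad (E, G, B); A4 is not a chord tone.
It is approached by step up from G4 and left by step up to B4.
Step in, step out in the same direction — a passing tone.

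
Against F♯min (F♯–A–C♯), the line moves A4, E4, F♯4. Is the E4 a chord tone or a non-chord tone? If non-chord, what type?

Non-chord tone — an appoggiatura.

The harmony at that moment is F♯ minor triad (F♯, A, C♯); E4 is not a chord tone.
It is approached by leap down from A4 and left by step up to F♯4.
Leap in, step out — an appoggiatura.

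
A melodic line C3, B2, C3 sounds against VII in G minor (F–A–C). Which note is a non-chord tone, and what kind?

B2 is a neighbor tone.

The harmony at that moment is F major triad (F, A, C); B2 is not a chord tone.
It is approached by step down from C3 and left by step up to C3.
Step away and step back to the same note — a neighbor tone (lower neighbor).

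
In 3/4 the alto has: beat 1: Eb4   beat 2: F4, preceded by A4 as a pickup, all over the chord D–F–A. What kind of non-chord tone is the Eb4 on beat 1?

Appoggiatura.

The harmony at that moment is D minor triad (D, F, A); Eb4 is not a chord tone.
It is approached by leap down from A4 and left by step up to F4.
Leap in, step out, metrically accented — an appoggiatura.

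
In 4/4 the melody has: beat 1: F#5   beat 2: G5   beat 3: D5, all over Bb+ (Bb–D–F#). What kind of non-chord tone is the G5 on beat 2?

Escape tone.

The harmony at that moment is Bb augmented triad (Bb, D, F#); G5 is not a chord tone.
It is approached by step up from F#5 and left by leap down to D5.
Step in, leap out, on a weak beat — an escape tone.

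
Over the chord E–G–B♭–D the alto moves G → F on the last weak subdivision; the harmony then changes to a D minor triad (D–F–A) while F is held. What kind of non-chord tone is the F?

F is an anticipation.

The harmony at that moment is E half-diminished seventh chord (E, G, B♭, D); F is not a chord tone.
It is approached by step down from G and then sustained as the same pitch into the next harmony.
Arriving early and becoming a chord tone when the harmony changes — an anticipation.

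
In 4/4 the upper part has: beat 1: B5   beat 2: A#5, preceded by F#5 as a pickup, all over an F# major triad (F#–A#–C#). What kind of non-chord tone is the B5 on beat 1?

Appoggiatura.

The harmony at that moment is F# major triad (F#, A#, C#); B5 is not a chord tone.
It is approached by leap up from F#5 and left by step down to A#5.
Leap in, step out, metrically accented — an appoggiatura.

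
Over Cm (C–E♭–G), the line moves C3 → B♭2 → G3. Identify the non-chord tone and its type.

B♭2 is an escape tone.

The harmony at that moment is C minor triad (C, E♭, G); B♭2 is not a chord tone.
It is approached by step down from C3 and left by leap up to G3.
Step in, leap out — an escape tone.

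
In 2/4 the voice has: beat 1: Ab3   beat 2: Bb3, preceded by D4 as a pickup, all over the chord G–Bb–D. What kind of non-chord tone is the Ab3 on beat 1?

Appoggiatura.

The harmony at that moment is G minor triad (G, Bb, D); Ab3 is not a chord tone.
It is approached by leap down from D4 and left by step up to Bb3.
Leap in, step out, metrically accented — an appoggiatura.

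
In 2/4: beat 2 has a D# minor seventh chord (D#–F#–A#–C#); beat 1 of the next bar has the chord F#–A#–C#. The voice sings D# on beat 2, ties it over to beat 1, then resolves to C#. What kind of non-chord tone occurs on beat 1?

The harmony at that moment is F# major triad (F#, A#, C#); D# is not a chord tone.
It is held over (the same pitch as the preceding D#) and left by step down to C#.
Held over from the previous chord and resolving down by step — a suspension.

Suspension.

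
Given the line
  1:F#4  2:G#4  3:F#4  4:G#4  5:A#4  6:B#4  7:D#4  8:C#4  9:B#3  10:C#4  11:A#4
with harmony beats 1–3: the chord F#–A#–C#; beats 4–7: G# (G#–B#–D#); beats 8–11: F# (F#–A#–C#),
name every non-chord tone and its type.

The harmony at that moment is F# major triad (F#, A#, C#); G#4 is not a chord tone.
It is approached by step up from F#4 and left by step down to F#4.
Step away and step back to the same note — a neighbor tone (upper neighbor).
The harmony at that moment is G# major triad (G#, B#, D#); A#4 is not a chord tone.
It is approached by step up from G#4 and left by step up to B#4.
Step in, step out in the same direction — a passing tone.
The harmony at that moment is F# major triad (F#, A#, C#); B#3 is not a chord tone.
It is approached by step down from C#4 and left by step up to C#4.
Step away and step back to the same note — a neighbor tone (lower neighbor).

G#4 (beat 2) — neighbor tone; A#4 (beat 5) — passing tone; B#3 (beat 9) — neighbor tone.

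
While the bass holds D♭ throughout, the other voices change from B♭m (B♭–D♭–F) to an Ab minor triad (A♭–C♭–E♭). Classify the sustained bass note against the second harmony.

The harmony at that moment is A♭ minor triad (A♭, C♭, E♭); D♭ is not a chord tone.
It is held over (the same pitch as the preceding D♭) and then sustained as the same pitch into the next harmony.
Sustained through a change of harmony — a pedal tone.

Pedal tone (pedal point).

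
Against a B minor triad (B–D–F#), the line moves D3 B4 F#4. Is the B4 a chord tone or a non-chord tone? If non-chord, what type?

Chord tone (the root of B minor triad).

B minor triad contains B, D, F#; B is the root, so it is a chord tone.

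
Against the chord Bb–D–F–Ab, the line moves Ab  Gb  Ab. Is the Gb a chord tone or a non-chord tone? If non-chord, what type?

Non-chord tone — a neighbor tone.

The harmony at that moment is Bb dominant seventh chord (Bb, D, F, Ab); Gb is not a chord tone.
It is approached by step down from Ab and left by step up to Ab.
Step away and step back to the same note — a neighbor tone (lower neighbor).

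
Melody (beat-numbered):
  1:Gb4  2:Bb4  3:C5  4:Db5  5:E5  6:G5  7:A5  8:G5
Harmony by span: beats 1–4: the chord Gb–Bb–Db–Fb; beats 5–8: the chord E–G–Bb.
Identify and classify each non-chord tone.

The harmony at that moment is Gb dominant seventh chord (Gb, Bb, Db, Fb); C5 is not a chord tone.
It is approached by step up from Bb4 and left by step up to Db5.
Step in, step out in the same direction — a passing tone.
The harmony at that moment is E diminished triad (E, G, Bb); A5 is not a chord tone.
It is approached by step up from G5 and left by step down to G5.
Step away and step back to the same note — a neighbor tone (upper neighbor).

C5 (beat 3) — passing tone; A5 (beat 7) — neighbor tone.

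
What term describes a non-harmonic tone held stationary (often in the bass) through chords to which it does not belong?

Approach: none. Departure: none — a single pitch is sustained while the chords change around it, passing through harmonies that do not contain it.
No melodic motion at all; the dissonance is created entirely by the moving harmonies against the stationary note — a pedal tone (pedal point).

Pedal tone.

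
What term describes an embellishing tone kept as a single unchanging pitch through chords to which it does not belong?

Approach: none. Departure: none — a single pitch is sustained while the chords change around it, passing through harmonies that do not contain it.
No melodic motion at all; the dissonance is created entirely by the moving harmonies against the stationary note — a pedal tone (pedal point).

Pedal tone.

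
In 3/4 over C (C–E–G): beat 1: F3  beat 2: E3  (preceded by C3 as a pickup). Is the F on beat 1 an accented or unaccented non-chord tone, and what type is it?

The harmony at that moment is C major triad (C, E, G); F3 is not a chord tone.
It is approached by leap up from C3 and left by step down to E3.
Leap in, step out — an appoggiatura.
It falls on the downbeat, so it is accented.

Accented appoggiatura.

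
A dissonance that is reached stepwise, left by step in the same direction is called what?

Approach: by step. Departure: by step, continuing in the same direction.
Stepwise on both sides with no change of direction means the note fills in the space between two different chord tones — a passing tone. (Had it turned back to its starting note it would be a neighbor tone instead.)

Passing tone.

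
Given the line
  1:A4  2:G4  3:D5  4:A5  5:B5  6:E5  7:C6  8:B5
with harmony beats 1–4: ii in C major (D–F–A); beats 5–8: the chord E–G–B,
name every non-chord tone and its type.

The harmony at that moment is D minor triad (D, F, A); G4 is not a chord tone.
It is approached by step down from A4 and left by leap up to D5.
Step in, leap out — an escape tone.
The harmony at that moment is E minor triad (E, G, B); C6 is not a chord tone.
It is approached by leap up from E5 and left by step down to B5.
Leap in, step out — an appoggiatura.

G4 (beat 2) — escape tone; C6 (beat 7) — appoggiatura.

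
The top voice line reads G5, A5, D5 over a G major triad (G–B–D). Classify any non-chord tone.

The harmony at that moment is G major triad (G, B, D); A5 is not a chord tone.
It is approached by step up from G5 and left by leap down to D5.
Step in, leap out — an escape tone.

A5 is an escape tone.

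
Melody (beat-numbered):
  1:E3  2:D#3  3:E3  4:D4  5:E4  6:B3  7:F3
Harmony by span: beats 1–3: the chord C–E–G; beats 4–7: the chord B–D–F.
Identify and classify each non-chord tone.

The harmony at that moment is C major triad (C, E, G); D#3 is not a chord tone.
It is approached by step down from E3 and left by step up to E3.
Step away and step back to the same note — a neighbor tone (lower neighbor).
The harmony at that moment is B diminished triad (B, D, F); E4 is not a chord tone.
It is approached by step up from D4 and left by leap down to B3.
Step in, leap out — an escape tone.

D#3 (beat 2) — neighbor tone; E4 (beat 5) — escape tone.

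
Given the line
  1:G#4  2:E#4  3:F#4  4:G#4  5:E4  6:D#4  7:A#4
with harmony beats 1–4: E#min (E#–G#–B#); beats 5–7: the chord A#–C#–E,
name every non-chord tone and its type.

The harmony at that moment is E# minor triad (E#, G#, B#); F#4 is not a chord tone.
It is approached by step up from E#4 and left by step up to G#4.
Step in, step out in the same direction — a passing tone.
The harmony at that moment is A# diminished triad (A#, C#, E); D#4 is not a chord tone.
It is approached by step down from E4 and left by leap up to A#4.
Step in, leap out — an escape tone.

F#4 (beat 3) — passing tone; D#4 (beat 6) — escape tone.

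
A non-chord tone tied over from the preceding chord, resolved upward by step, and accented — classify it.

Retardation.

Approach: by preparation — the pitch is first a chord tone, then held (tied or repeated) while the harmony changes under it. Departure: up by step. Metric position: strong.
A prepared dissonance that resolves upward by step — a retardation. (The same figure resolving downward would be a suspension.)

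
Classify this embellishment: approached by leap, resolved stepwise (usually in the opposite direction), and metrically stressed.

Appoggiatura.

Approach: by leap. Departure: by step. Metric position: strong.
Leap in, step out, in a metrically strong position — an appoggiatura. (It is the mirror image of the escape tone, which steps in and leaps out from a weak position.)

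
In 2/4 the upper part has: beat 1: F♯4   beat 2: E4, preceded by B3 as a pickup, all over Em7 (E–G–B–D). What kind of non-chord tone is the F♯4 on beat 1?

The harmony at that moment is E minor seventh chord (E, G, B, D); F♯4 is not a chord tone.
It is approached by leap up from B3 and left by step down to E4.
Leap in, step out, metrically accented — an appoggiatura.

Appoggiatura.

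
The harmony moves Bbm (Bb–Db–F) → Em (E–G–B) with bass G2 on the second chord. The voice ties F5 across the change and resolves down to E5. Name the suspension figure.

At the second chord the bass is G2. The suspended F5 lies a seventh above the bass; after resolving down by step to E5, the interval above the bass becomes a sixth.
Suspension figures are named by those two intervals: 7–6.

7–6 suspension.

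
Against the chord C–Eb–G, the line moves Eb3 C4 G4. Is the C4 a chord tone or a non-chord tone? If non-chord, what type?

C minor triad contains C, Eb, G; C is the root, so it is a chord tone.

Chord tone (the root of C minor triad).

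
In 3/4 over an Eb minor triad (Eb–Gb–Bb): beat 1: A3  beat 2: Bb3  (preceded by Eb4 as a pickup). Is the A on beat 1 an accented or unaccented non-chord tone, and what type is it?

The harmony at that moment is Eb minor triad (Eb, Gb, Bb); A3 is not a chord tone.
It is approached by leap down from Eb4 and left by step up to Bb3.
Leap in, step out — an appoggiatura.
It falls on the downbeat, so it is accented.

Accented appoggiatura.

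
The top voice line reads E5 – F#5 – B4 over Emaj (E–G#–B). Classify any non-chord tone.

The harmony at that moment is E major triad (E, G#, B); F#5 is not a chord tone.
It is approached by step up from E5 and left by leap down to B4.
Step in, leap out — an escape tone.

F#5 is an escape tone.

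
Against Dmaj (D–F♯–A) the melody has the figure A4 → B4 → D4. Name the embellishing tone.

The harmony at that moment is D major triad (D, F♯, A); B4 is not a chord tone.
It is approached by step up from A4 and left by leap down to D4.
Step in, leap out — an escape tone.

B4 is an escape tone.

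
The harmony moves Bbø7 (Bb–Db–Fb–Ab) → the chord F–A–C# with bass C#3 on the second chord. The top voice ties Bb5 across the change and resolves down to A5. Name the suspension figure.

7–6 suspension.

At the second chord the bass is C#3. The suspended Bb5 lies a seventh above the bass; after resolving down by step to A5, the interval above the bass becomes a sixth.
Suspension figures are named by those two intervals: 7–6.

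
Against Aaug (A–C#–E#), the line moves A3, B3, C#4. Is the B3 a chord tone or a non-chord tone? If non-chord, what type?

Non-chord tone — a passing tone.

The harmony at that moment is A augmented triad (A, C#, E#); B3 is not a chord tone.
It is approached by step up from A3 and left by step up to C#4.
Step in, step out in the same direction — a passing tone.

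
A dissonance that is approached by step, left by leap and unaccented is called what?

Approach: by step. Departure: by leap. Metric position: weak.
Step in, leap out, from a weak position — an escape tone (échappée). (It is the mirror image of the appoggiatura, which leaps in and steps out on a strong beat.)

Escape tone.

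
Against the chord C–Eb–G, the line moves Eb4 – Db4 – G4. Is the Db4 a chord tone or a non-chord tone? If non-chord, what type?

The harmony at that moment is C minor triad (C, Eb, G); Db4 is not a chord tone.
It is approached by step down from Eb4 and left by leap up to G4.
Step in, leap out — an escape tone.

Non-chord tone — an escape tone.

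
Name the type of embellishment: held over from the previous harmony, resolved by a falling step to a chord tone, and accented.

Suspension.

Approach: by preparation — the pitch is first a chord tone, then held (tied or repeated) while the harmony changes under it. Departure: down by step. Metric position: strong.
A prepared dissonance that resolves downward by step — a suspension. (The same figure resolving upward would be a retardation.)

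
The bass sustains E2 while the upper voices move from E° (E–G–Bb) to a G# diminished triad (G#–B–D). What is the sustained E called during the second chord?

The harmony at that moment is G# diminished triad (G#, B, D); E2 is not a chord tone.
It is held over (the same pitch as the preceding E2) and then sustained as the same pitch into the next harmony.
Sustained through a change of harmony — a pedal tone.

Pedal tone (pedal point).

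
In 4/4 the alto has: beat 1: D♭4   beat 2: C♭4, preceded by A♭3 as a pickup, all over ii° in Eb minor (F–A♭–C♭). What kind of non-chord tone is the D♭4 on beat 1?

Appoggiatura.

The harmony at that moment is F diminished triad (F, A♭, C♭); D♭4 is not a chord tone.
It is approached by leap up from A♭3 and left by step down to C♭4.
Leap in, step out, metrically accented — an appoggiatura.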